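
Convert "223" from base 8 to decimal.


Input: "223" in base 8
Positional expansion:
  Digit '2' (value 2) x 8^2 = 128
  Digit '2' (value 2) x 8^1 = 16
  Digit '3' (value 3) x 8^0 = 3
Sum = 147

147


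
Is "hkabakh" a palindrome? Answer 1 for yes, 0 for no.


Input: hkabakh
Reversed: hkabakh
  Compare pos 0 ('h') with pos 6 ('h'): match
  Compare pos 1 ('k') with pos 5 ('k'): match
  Compare pos 2 ('a') with pos 4 ('a'): match
Result: palindrome

1


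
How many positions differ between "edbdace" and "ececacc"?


Comparing "edbdace" and "ececacc" position by position:
  Position 0: 'e' vs 'e' => same
  Position 1: 'd' vs 'c' => DIFFER
  Position 2: 'b' vs 'e' => DIFFER
  Position 3: 'd' vs 'c' => DIFFER
  Position 4: 'a' vs 'a' => same
  Position 5: 'c' vs 'c' => same
  Position 6: 'e' vs 'c' => DIFFER
Positions that differ: 4

4


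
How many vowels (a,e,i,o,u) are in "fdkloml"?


Input: fdkloml
Checking each character:
  'f' at position 0: consonant
  'd' at position 1: consonant
  'k' at position 2: consonant
  'l' at position 3: consonant
  'o' at position 4: vowel (running total: 1)
  'm' at position 5: consonant
  'l' at position 6: consonant
Total vowels: 1

1


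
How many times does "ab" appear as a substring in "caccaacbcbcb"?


Searching for "ab" in "caccaacbcbcb"
Scanning each position:
  Position 0: "ca" => no
  Position 1: "ac" => no
  Position 2: "cc" => no
  Position 3: "ca" => no
  Position 4: "aa" => no
  Position 5: "ac" => no
  Position 6: "cb" => no
  Position 7: "bc" => no
  Position 8: "cb" => no
  Position 9: "bc" => no
  Position 10: "cb" => no
Total occurrences: 0

0


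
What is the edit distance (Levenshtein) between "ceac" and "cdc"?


Computing edit distance: "ceac" -> "cdc"
DP table:
           c    d    c
      0    1    2    3
  c   1    0    1    2
  e   2    1    1    2
  a   3    2    2    2
  c   4    3    3    2
Edit distance = dp[4][3] = 2

2


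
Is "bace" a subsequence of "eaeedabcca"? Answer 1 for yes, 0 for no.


Check if "bace" is a subsequence of "eaeedabcca"
Greedy scan:
  Position 0 ('e'): no match needed
  Position 1 ('a'): no match needed
  Position 2 ('e'): no match needed
  Position 3 ('e'): no match needed
  Position 4 ('d'): no match needed
  Position 5 ('a'): no match needed
  Position 6 ('b'): matches sub[0] = 'b'
  Position 7 ('c'): no match needed
  Position 8 ('c'): no match needed
  Position 9 ('a'): matches sub[1] = 'a'
Only matched 2/4 characters => not a subsequence

0


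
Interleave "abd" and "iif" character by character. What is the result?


Interleaving "abd" and "iif":
  Position 0: 'a' from first, 'i' from second => "ai"
  Position 1: 'b' from first, 'i' from second => "bi"
  Position 2: 'd' from first, 'f' from second => "df"
Result: aibidf

aibidf


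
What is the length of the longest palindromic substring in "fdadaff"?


Input: "fdadaff"
Checking substrings for palindromes:
  [1:4] "dad" (len 3) => palindrome
  [2:5] "ada" (len 3) => palindrome
  [5:7] "ff" (len 2) => palindrome
Longest palindromic substring: "dad" with length 3

3


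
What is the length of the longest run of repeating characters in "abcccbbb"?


Input: "abcccbbb"
Scanning for longest run:
  Position 1 ('b'): new char, reset run to 1
  Position 2 ('c'): new char, reset run to 1
  Position 3 ('c'): continues run of 'c', length=2
  Position 4 ('c'): continues run of 'c', length=3
  Position 5 ('b'): new char, reset run to 1
  Position 6 ('b'): continues run of 'b', length=2
  Position 7 ('b'): continues run of 'b', length=3
Longest run: 'c' with length 3

3


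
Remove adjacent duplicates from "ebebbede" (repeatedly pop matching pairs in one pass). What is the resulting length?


Input: ebebbede
Stack-based adjacent duplicate removal:
  Read 'e': push. Stack: e
  Read 'b': push. Stack: eb
  Read 'e': push. Stack: ebe
  Read 'b': push. Stack: ebeb
  Read 'b': matches stack top 'b' => pop. Stack: ebe
  Read 'e': matches stack top 'e' => pop. Stack: eb
  Read 'd': push. Stack: ebd
  Read 'e': push. Stack: ebde
Final stack: "ebde" (length 4)

4


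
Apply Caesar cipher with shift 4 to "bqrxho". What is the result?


Caesar cipher: shift "bqrxho" by 4
  'b' (pos 1) + 4 = pos 5 = 'f'
  'q' (pos 16) + 4 = pos 20 = 'u'
  'r' (pos 17) + 4 = pos 21 = 'v'
  'x' (pos 23) + 4 = pos 1 = 'b'
  'h' (pos 7) + 4 = pos 11 = 'l'
  'o' (pos 14) + 4 = pos 18 = 's'
Result: fuvbls

fuvbls


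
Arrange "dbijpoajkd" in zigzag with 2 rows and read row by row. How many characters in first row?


Zigzag "dbijpoajkd" into 2 rows:
Placing characters:
  'd' => row 0
  'b' => row 1
  'i' => row 0
  'j' => row 1
  'p' => row 0
  'o' => row 1
  'a' => row 0
  'j' => row 1
  'k' => row 0
  'd' => row 1
Rows:
  Row 0: "dipak"
  Row 1: "bjojd"
First row length: 5

5


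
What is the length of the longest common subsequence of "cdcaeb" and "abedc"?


LCS of "cdcaeb" and "abedc"
DP table:
           a    b    e    d    c
      0    0    0    0    0    0
  c   0    0    0    0    0    1
  d   0    0    0    0    1    1
  c   0    0    0    0    1    2
  a   0    1    1    1    1    2
  e   0    1    1    2    2    2
  b   0    1    2    2    2    2
LCS length = dp[6][5] = 2

2


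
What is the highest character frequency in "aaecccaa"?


Input: aaecccaa
Character counts:
  'a': 4
  'c': 3
  'e': 1
Maximum frequency: 4

4


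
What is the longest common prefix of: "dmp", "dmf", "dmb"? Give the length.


Words: dmp, dmf, dmb
  Position 0: all 'd' => match
  Position 1: all 'm' => match
  Position 2: ('p', 'f', 'b') => mismatch, stop
LCP = "dm" (length 2)

2


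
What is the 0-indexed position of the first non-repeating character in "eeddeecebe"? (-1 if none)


Input: eeddeecebe
Character frequencies:
  'b': 1
  'c': 1
  'd': 2
  'e': 6
Scanning left to right for freq == 1:
  Position 0 ('e'): freq=6, skip
  Position 1 ('e'): freq=6, skip
  Position 2 ('d'): freq=2, skip
  Position 3 ('d'): freq=2, skip
  Position 4 ('e'): freq=6, skip
  Position 5 ('e'): freq=6, skip
  Position 6 ('c'): unique! => answer = 6

6


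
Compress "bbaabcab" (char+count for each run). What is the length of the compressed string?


Input: bbaabcab
Runs:
  'b' x 2 => "b2"
  'a' x 2 => "a2"
  'b' x 1 => "b1"
  'c' x 1 => "c1"
  'a' x 1 => "a1"
  'b' x 1 => "b1"
Compressed: "b2a2b1c1a1b1"
Compressed length: 12

12


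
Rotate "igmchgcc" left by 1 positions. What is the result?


Input: "igmchgcc", rotate left by 1
First 1 characters: "i"
Remaining characters: "gmchgcc"
Concatenate remaining + first: "gmchgcc" + "i" = "gmchgcci"

gmchgcci


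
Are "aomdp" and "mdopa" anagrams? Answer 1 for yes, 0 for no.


Strings: "aomdp", "mdopa"
Sorted first:  admop
Sorted second: admop
Sorted forms match => anagrams

1


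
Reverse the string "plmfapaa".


Input: plmfapaa
Reading characters right to left:
  Position 7: 'a'
  Position 6: 'a'
  Position 5: 'p'
  Position 4: 'a'
  Position 3: 'f'
  Position 2: 'm'
  Position 1: 'l'
  Position 0: 'p'
Reversed: aapafmlp

aapafmlp


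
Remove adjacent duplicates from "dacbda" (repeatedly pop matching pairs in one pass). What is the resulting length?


Input: dacbda
Stack-based adjacent duplicate removal:
  Read 'd': push. Stack: d
  Read 'a': push. Stack: da
  Read 'c': push. Stack: dac
  Read 'b': push. Stack: dacb
  Read 'd': push. Stack: dacbd
  Read 'a': push. Stack: dacbda
Final stack: "dacbda" (length 6)

6


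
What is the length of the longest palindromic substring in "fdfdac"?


Input: "fdfdac"
Checking substrings for palindromes:
  [0:3] "fdf" (len 3) => palindrome
  [1:4] "dfd" (len 3) => palindrome
Longest palindromic substring: "fdf" with length 3

3


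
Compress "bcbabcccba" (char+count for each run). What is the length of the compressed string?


Input: bcbabcccba
Runs:
  'b' x 1 => "b1"
  'c' x 1 => "c1"
  'b' x 1 => "b1"
  'a' x 1 => "a1"
  'b' x 1 => "b1"
  'c' x 3 => "c3"
  'b' x 1 => "b1"
  'a' x 1 => "a1"
Compressed: "b1c1b1a1b1c3b1a1"
Compressed length: 16

16


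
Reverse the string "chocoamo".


Input: chocoamo
Reading characters right to left:
  Position 7: 'o'
  Position 6: 'm'
  Position 5: 'a'
  Position 4: 'o'
  Position 3: 'c'
  Position 2: 'o'
  Position 1: 'h'
  Position 0: 'c'
Reversed: omaocohc

omaocohc


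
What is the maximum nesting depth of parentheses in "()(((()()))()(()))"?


Input: "()(((()()))()(()))"
Tracking depth:
  Position 0 '(': depth becomes 1
  Position 1 ')': depth becomes 0
  Position 2 '(': depth becomes 1
  Position 3 '(': depth becomes 2
  Position 4 '(': depth becomes 3
  Position 5 '(': depth becomes 4
  Position 6 ')': depth becomes 3
  Position 7 '(': depth becomes 4
  Position 8 ')': depth becomes 3
  Position 9 ')': depth becomes 2
  Position 10 ')': depth becomes 1
  Position 11 '(': depth becomes 2
  Position 12 ')': depth becomes 1
  Position 13 '(': depth becomes 2
  Position 14 '(': depth becomes 3
  Position 15 ')': depth becomes 2
  Position 16 ')': depth becomes 1
  Position 17 ')': depth becomes 0
Maximum depth reached: 4

4


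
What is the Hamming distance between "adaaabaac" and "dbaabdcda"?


Comparing "adaaabaac" and "dbaabdcda" position by position:
  Position 0: 'a' vs 'd' => differ
  Position 1: 'd' vs 'b' => differ
  Position 2: 'a' vs 'a' => same
  Position 3: 'a' vs 'a' => same
  Position 4: 'a' vs 'b' => differ
  Position 5: 'b' vs 'd' => differ
  Position 6: 'a' vs 'c' => differ
  Position 7: 'a' vs 'd' => differ
  Position 8: 'c' vs 'a' => differ
Total differences (Hamming distance): 7

7


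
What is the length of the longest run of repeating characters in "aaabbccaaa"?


Input: "aaabbccaaa"
Scanning for longest run:
  Position 1 ('a'): continues run of 'a', length=2
  Position 2 ('a'): continues run of 'a', length=3
  Position 3 ('b'): new char, reset run to 1
  Position 4 ('b'): continues run of 'b', length=2
  Position 5 ('c'): new char, reset run to 1
  Position 6 ('c'): continues run of 'c', length=2
  Position 7 ('a'): new char, reset run to 1
  Position 8 ('a'): continues run of 'a', length=2
  Position 9 ('a'): continues run of 'a', length=3
Longest run: 'a' with length 3

3


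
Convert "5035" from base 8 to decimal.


Input: "5035" in base 8
Positional expansion:
  Digit '5' (value 5) x 8^3 = 2560
  Digit '0' (value 0) x 8^2 = 0
  Digit '3' (value 3) x 8^1 = 24
  Digit '5' (value 5) x 8^0 = 5
Sum = 2589

2589


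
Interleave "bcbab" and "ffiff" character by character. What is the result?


Interleaving "bcbab" and "ffiff":
  Position 0: 'b' from first, 'f' from second => "bf"
  Position 1: 'c' from first, 'f' from second => "cf"
  Position 2: 'b' from first, 'i' from second => "bi"
  Position 3: 'a' from first, 'f' from second => "af"
  Position 4: 'b' from first, 'f' from second => "bf"
Result: bfcfbiafbf

bfcfbiafbf


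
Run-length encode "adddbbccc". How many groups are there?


Input: adddbbccc
Scanning for consecutive runs:
  Group 1: 'a' x 1 (positions 0-0)
  Group 2: 'd' x 3 (positions 1-3)
  Group 3: 'b' x 2 (positions 4-5)
  Group 4: 'c' x 3 (positions 6-8)
Total groups: 4

4


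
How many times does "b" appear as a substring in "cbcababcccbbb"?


Searching for "b" in "cbcababcccbbb"
Scanning each position:
  Position 0: "c" => no
  Position 1: "b" => MATCH
  Position 2: "c" => no
  Position 3: "a" => no
  Position 4: "b" => MATCH
  Position 5: "a" => no
  Position 6: "b" => MATCH
  Position 7: "c" => no
  Position 8: "c" => no
  Position 9: "c" => no
  Position 10: "b" => MATCH
  Position 11: "b" => MATCH
  Position 12: "b" => MATCH
Total occurrences: 6

6


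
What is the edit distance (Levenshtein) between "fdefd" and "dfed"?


Computing edit distance: "fdefd" -> "dfed"
DP table:
           d    f    e    d
      0    1    2    3    4
  f   1    1    1    2    3
  d   2    1    2    2    2
  e   3    2    2    2    3
  f   4    3    2    3    3
  d   5    4    3    3    3
Edit distance = dp[5][4] = 3

3


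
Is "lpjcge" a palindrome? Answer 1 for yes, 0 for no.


Input: lpjcge
Reversed: egcjpl
  Compare pos 0 ('l') with pos 5 ('e'): MISMATCH
  Compare pos 1 ('p') with pos 4 ('g'): MISMATCH
  Compare pos 2 ('j') with pos 3 ('c'): MISMATCH
Result: not a palindrome

0


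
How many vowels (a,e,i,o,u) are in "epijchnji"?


Input: epijchnji
Checking each character:
  'e' at position 0: vowel (running total: 1)
  'p' at position 1: consonant
  'i' at position 2: vowel (running total: 2)
  'j' at position 3: consonant
  'c' at position 4: consonant
  'h' at position 5: consonant
  'n' at position 6: consonant
  'j' at position 7: consonant
  'i' at position 8: vowel (running total: 3)
Total vowels: 3

3


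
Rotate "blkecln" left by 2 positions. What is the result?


Input: "blkecln", rotate left by 2
First 2 characters: "bl"
Remaining characters: "kecln"
Concatenate remaining + first: "kecln" + "bl" = "keclnbl"

keclnbl


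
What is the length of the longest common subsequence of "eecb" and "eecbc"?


LCS of "eecb" and "eecbc"
DP table:
           e    e    c    b    c
      0    0    0    0    0    0
  e   0    1    1    1    1    1
  e   0    1    2    2    2    2
  c   0    1    2    3    3    3
  b   0    1    2    3    4    4
LCS length = dp[4][5] = 4

4


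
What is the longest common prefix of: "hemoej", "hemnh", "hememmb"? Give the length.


Words: hemoej, hemnh, hememmb
  Position 0: all 'h' => match
  Position 1: all 'e' => match
  Position 2: all 'm' => match
  Position 3: ('o', 'n', 'e') => mismatch, stop
LCP = "hem" (length 3)

3


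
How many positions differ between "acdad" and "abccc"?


Comparing "acdad" and "abccc" position by position:
  Position 0: 'a' vs 'a' => same
  Position 1: 'c' vs 'b' => DIFFER
  Position 2: 'd' vs 'c' => DIFFER
  Position 3: 'a' vs 'c' => DIFFER
  Position 4: 'd' vs 'c' => DIFFER
Positions that differ: 4

4


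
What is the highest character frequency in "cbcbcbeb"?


Input: cbcbcbeb
Character counts:
  'b': 4
  'c': 3
  'e': 1
Maximum frequency: 4

4


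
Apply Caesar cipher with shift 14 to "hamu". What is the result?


Caesar cipher: shift "hamu" by 14
  'h' (pos 7) + 14 = pos 21 = 'v'
  'a' (pos 0) + 14 = pos 14 = 'o'
  'm' (pos 12) + 14 = pos 0 = 'a'
  'u' (pos 20) + 14 = pos 8 = 'i'
Result: voai

voai


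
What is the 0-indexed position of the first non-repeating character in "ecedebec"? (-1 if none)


Input: ecedebec
Character frequencies:
  'b': 1
  'c': 2
  'd': 1
  'e': 4
Scanning left to right for freq == 1:
  Position 0 ('e'): freq=4, skip
  Position 1 ('c'): freq=2, skip
  Position 2 ('e'): freq=4, skip
  Position 3 ('d'): unique! => answer = 3

3


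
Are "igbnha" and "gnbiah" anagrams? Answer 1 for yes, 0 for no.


Strings: "igbnha", "gnbiah"
Sorted first:  abghin
Sorted second: abghin
Sorted forms match => anagrams

1


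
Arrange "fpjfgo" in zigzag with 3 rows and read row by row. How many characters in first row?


Zigzag "fpjfgo" into 3 rows:
Placing characters:
  'f' => row 0
  'p' => row 1
  'j' => row 2
  'f' => row 1
  'g' => row 0
  'o' => row 1
Rows:
  Row 0: "fg"
  Row 1: "pfo"
  Row 2: "j"
First row length: 2

2


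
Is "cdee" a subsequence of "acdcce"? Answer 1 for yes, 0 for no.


Check if "cdee" is a subsequence of "acdcce"
Greedy scan:
  Position 0 ('a'): no match needed
  Position 1 ('c'): matches sub[0] = 'c'
  Position 2 ('d'): matches sub[1] = 'd'
  Position 3 ('c'): no match needed
  Position 4 ('c'): no match needed
  Position 5 ('e'): matches sub[2] = 'e'
Only matched 3/4 characters => not a subsequence

0


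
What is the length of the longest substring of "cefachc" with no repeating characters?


Input: "cefachc"
Sliding window (track last position of each char):
  Position 0 ('c'): window [0,0] length 1 -- new best
  Position 1 ('e'): window [0,1] length 2 -- new best
  Position 2 ('f'): window [0,2] length 3 -- new best
  Position 3 ('a'): window [0,3] length 4 -- new best
  Position 4 ('c'): repeat (last at 0), move window start to 1
  Position 4 ('c'): window [1,4] length 4
  Position 5 ('h'): window [1,5] length 5 -- new best
  Position 6 ('c'): repeat (last at 4), move window start to 5
  Position 6 ('c'): window [5,6] length 2
Longest substring with no repeats: "efach" with length 5

5


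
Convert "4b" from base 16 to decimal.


Input: "4b" in base 16
Positional expansion:
  Digit '4' (value 4) x 16^1 = 64
  Digit 'b' (value 11) x 16^0 = 11
Sum = 75

75


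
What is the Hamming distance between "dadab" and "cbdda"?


Comparing "dadab" and "cbdda" position by position:
  Position 0: 'd' vs 'c' => differ
  Position 1: 'a' vs 'b' => differ
  Position 2: 'd' vs 'd' => same
  Position 3: 'a' vs 'd' => differ
  Position 4: 'b' vs 'a' => differ
Total differences (Hamming distance): 4

4


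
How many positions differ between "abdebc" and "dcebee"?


Comparing "abdebc" and "dcebee" position by position:
  Position 0: 'a' vs 'd' => DIFFER
  Position 1: 'b' vs 'c' => DIFFER
  Position 2: 'd' vs 'e' => DIFFER
  Position 3: 'e' vs 'b' => DIFFER
  Position 4: 'b' vs 'e' => DIFFER
  Position 5: 'c' vs 'e' => DIFFER
Positions that differ: 6

6


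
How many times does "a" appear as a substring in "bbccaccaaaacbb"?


Searching for "a" in "bbccaccaaaacbb"
Scanning each position:
  Position 0: "b" => no
  Position 1: "b" => no
  Position 2: "c" => no
  Position 3: "c" => no
  Position 4: "a" => MATCH
  Position 5: "c" => no
  Position 6: "c" => no
  Position 7: "a" => MATCH
  Position 8: "a" => MATCH
  Position 9: "a" => MATCH
  Position 10: "a" => MATCH
  Position 11: "c" => no
  Position 12: "b" => no
  Position 13: "b" => no
Total occurrences: 5

5


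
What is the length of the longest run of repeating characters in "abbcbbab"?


Input: "abbcbbab"
Scanning for longest run:
  Position 1 ('b'): new char, reset run to 1
  Position 2 ('b'): continues run of 'b', length=2
  Position 3 ('c'): new char, reset run to 1
  Position 4 ('b'): new char, reset run to 1
  Position 5 ('b'): continues run of 'b', length=2
  Position 6 ('a'): new char, reset run to 1
  Position 7 ('b'): new char, reset run to 1
Longest run: 'b' with length 2

2


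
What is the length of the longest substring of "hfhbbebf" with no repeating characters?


Input: "hfhbbebf"
Sliding window (track last position of each char):
  Position 0 ('h'): window [0,0] length 1 -- new best
  Position 1 ('f'): window [0,1] length 2 -- new best
  Position 2 ('h'): repeat (last at 0), move window start to 1
  Position 2 ('h'): window [1,2] length 2
  Position 3 ('b'): window [1,3] length 3 -- new best
  Position 4 ('b'): repeat (last at 3), move window start to 4
  Position 4 ('b'): window [4,4] length 1
  Position 5 ('e'): window [4,5] length 2
  Position 6 ('b'): repeat (last at 4), move window start to 5
  Position 6 ('b'): window [5,6] length 2
  Position 7 ('f'): window [5,7] length 3
Longest substring with no repeats: "fhb" with length 3

3


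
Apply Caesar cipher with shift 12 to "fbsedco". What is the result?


Caesar cipher: shift "fbsedco" by 12
  'f' (pos 5) + 12 = pos 17 = 'r'
  'b' (pos 1) + 12 = pos 13 = 'n'
  's' (pos 18) + 12 = pos 4 = 'e'
  'e' (pos 4) + 12 = pos 16 = 'q'
  'd' (pos 3) + 12 = pos 15 = 'p'
  'c' (pos 2) + 12 = pos 14 = 'o'
  'o' (pos 14) + 12 = pos 0 = 'a'
Result: rneqpoa

rneqpoa


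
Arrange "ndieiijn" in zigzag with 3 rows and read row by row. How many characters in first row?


Zigzag "ndieiijn" into 3 rows:
Placing characters:
  'n' => row 0
  'd' => row 1
  'i' => row 2
  'e' => row 1
  'i' => row 0
  'i' => row 1
  'j' => row 2
  'n' => row 1
Rows:
  Row 0: "ni"
  Row 1: "dein"
  Row 2: "ij"
First row length: 2

2


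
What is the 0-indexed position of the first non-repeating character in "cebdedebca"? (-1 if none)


Input: cebdedebca
Character frequencies:
  'a': 1
  'b': 2
  'c': 2
  'd': 2
  'e': 3
Scanning left to right for freq == 1:
  Position 0 ('c'): freq=2, skip
  Position 1 ('e'): freq=3, skip
  Position 2 ('b'): freq=2, skip
  Position 3 ('d'): freq=2, skip
  Position 4 ('e'): freq=3, skip
  Position 5 ('d'): freq=2, skip
  Position 6 ('e'): freq=3, skip
  Position 7 ('b'): freq=2, skip
  Position 8 ('c'): freq=2, skip
  Position 9 ('a'): unique! => answer = 9

9


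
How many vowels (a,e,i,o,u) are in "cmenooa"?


Input: cmenooa
Checking each character:
  'c' at position 0: consonant
  'm' at position 1: consonant
  'e' at position 2: vowel (running total: 1)
  'n' at position 3: consonant
  'o' at position 4: vowel (running total: 2)
  'o' at position 5: vowel (running total: 3)
  'a' at position 6: vowel (running total: 4)
Total vowels: 4

4


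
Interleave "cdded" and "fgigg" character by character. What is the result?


Interleaving "cdded" and "fgigg":
  Position 0: 'c' from first, 'f' from second => "cf"
  Position 1: 'd' from first, 'g' from second => "dg"
  Position 2: 'd' from first, 'i' from second => "di"
  Position 3: 'e' from first, 'g' from second => "eg"
  Position 4: 'd' from first, 'g' from second => "dg"
Result: cfdgdiegdg

cfdgdiegdg


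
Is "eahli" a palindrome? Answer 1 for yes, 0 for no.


Input: eahli
Reversed: ilhae
  Compare pos 0 ('e') with pos 4 ('i'): MISMATCH
  Compare pos 1 ('a') with pos 3 ('l'): MISMATCH
Result: not a palindrome

0


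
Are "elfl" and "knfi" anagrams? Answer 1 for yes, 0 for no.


Strings: "elfl", "knfi"
Sorted first:  efll
Sorted second: fikn
Differ at position 0: 'e' vs 'f' => not anagrams

0


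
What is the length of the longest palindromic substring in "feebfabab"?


Input: "feebfabab"
Checking substrings for palindromes:
  [5:8] "aba" (len 3) => palindrome
  [6:9] "bab" (len 3) => palindrome
  [1:3] "ee" (len 2) => palindrome
Longest palindromic substring: "aba" with length 3

3


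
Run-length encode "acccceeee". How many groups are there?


Input: acccceeee
Scanning for consecutive runs:
  Group 1: 'a' x 1 (positions 0-0)
  Group 2: 'c' x 4 (positions 1-4)
  Group 3: 'e' x 4 (positions 5-8)
Total groups: 3

3


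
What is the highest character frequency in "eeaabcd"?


Input: eeaabcd
Character counts:
  'a': 2
  'b': 1
  'c': 1
  'd': 1
  'e': 2
Maximum frequency: 2

2


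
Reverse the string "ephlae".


Input: ephlae
Reading characters right to left:
  Position 5: 'e'
  Position 4: 'a'
  Position 3: 'l'
  Position 2: 'h'
  Position 1: 'p'
  Position 0: 'e'
Reversed: ealhpe

ealhpe


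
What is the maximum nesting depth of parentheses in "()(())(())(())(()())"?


Input: "()(())(())(())(()())"
Tracking depth:
  Position 0 '(': depth becomes 1
  Position 1 ')': depth becomes 0
  Position 2 '(': depth becomes 1
  Position 3 '(': depth becomes 2
  Position 4 ')': depth becomes 1
  Position 5 ')': depth becomes 0
  Position 6 '(': depth becomes 1
  Position 7 '(': depth becomes 2
  Position 8 ')': depth becomes 1
  Position 9 ')': depth becomes 0
  Position 10 '(': depth becomes 1
  Position 11 '(': depth becomes 2
  Position 12 ')': depth becomes 1
  Position 13 ')': depth becomes 0
  Position 14 '(': depth becomes 1
  Position 15 '(': depth becomes 2
  Position 16 ')': depth becomes 1
  Position 17 '(': depth becomes 2
  Position 18 ')': depth becomes 1
  Position 19 ')': depth becomes 0
Maximum depth reached: 2

2


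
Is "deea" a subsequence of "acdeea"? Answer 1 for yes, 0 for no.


Check if "deea" is a subsequence of "acdeea"
Greedy scan:
  Position 0 ('a'): no match needed
  Position 1 ('c'): no match needed
  Position 2 ('d'): matches sub[0] = 'd'
  Position 3 ('e'): matches sub[1] = 'e'
  Position 4 ('e'): matches sub[2] = 'e'
  Position 5 ('a'): matches sub[3] = 'a'
All 4 characters matched => is a subsequence

1


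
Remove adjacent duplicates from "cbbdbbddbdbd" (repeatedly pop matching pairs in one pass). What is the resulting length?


Input: cbbdbbddbdbd
Stack-based adjacent duplicate removal:
  Read 'c': push. Stack: c
  Read 'b': push. Stack: cb
  Read 'b': matches stack top 'b' => pop. Stack: c
  Read 'd': push. Stack: cd
  Read 'b': push. Stack: cdb
  Read 'b': matches stack top 'b' => pop. Stack: cd
  Read 'd': matches stack top 'd' => pop. Stack: c
  Read 'd': push. Stack: cd
  Read 'b': push. Stack: cdb
  Read 'd': push. Stack: cdbd
  Read 'b': push. Stack: cdbdb
  Read 'd': push. Stack: cdbdbd
Final stack: "cdbdbd" (length 6)

6


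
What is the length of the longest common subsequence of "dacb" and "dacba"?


LCS of "dacb" and "dacba"
DP table:
           d    a    c    b    a
      0    0    0    0    0    0
  d   0    1    1    1    1    1
  a   0    1    2    2    2    2
  c   0    1    2    3    3    3
  b   0    1    2    3    4    4
LCS length = dp[4][5] = 4

4


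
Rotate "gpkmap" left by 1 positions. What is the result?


Input: "gpkmap", rotate left by 1
First 1 characters: "g"
Remaining characters: "pkmap"
Concatenate remaining + first: "pkmap" + "g" = "pkmapg"

pkmapg


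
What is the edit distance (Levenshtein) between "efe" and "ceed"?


Computing edit distance: "efe" -> "ceed"
DP table:
           c    e    e    d
      0    1    2    3    4
  e   1    1    1    2    3
  f   2    2    2    2    3
  e   3    3    2    2    3
Edit distance = dp[3][4] = 3

3


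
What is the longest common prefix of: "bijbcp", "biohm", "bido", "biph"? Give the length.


Words: bijbcp, biohm, bido, biph
  Position 0: all 'b' => match
  Position 1: all 'i' => match
  Position 2: ('j', 'o', 'd', 'p') => mismatch, stop
LCP = "bi" (length 2)

2


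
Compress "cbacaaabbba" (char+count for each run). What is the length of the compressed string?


Input: cbacaaabbba
Runs:
  'c' x 1 => "c1"
  'b' x 1 => "b1"
  'a' x 1 => "a1"
  'c' x 1 => "c1"
  'a' x 3 => "a3"
  'b' x 3 => "b3"
  'a' x 1 => "a1"
Compressed: "c1b1a1c1a3b3a1"
Compressed length: 14

14


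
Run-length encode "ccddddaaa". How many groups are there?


Input: ccddddaaa
Scanning for consecutive runs:
  Group 1: 'c' x 2 (positions 0-1)
  Group 2: 'd' x 4 (positions 2-5)
  Group 3: 'a' x 3 (positions 6-8)
Total groups: 3

3


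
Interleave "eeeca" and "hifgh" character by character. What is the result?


Interleaving "eeeca" and "hifgh":
  Position 0: 'e' from first, 'h' from second => "eh"
  Position 1: 'e' from first, 'i' from second => "ei"
  Position 2: 'e' from first, 'f' from second => "ef"
  Position 3: 'c' from first, 'g' from second => "cg"
  Position 4: 'a' from first, 'h' from second => "ah"
Result: eheiefcgah

eheiefcgah


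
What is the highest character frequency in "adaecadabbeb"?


Input: adaecadabbeb
Character counts:
  'a': 4
  'b': 3
  'c': 1
  'd': 2
  'e': 2
Maximum frequency: 4

4


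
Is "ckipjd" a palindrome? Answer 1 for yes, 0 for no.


Input: ckipjd
Reversed: djpikc
  Compare pos 0 ('c') with pos 5 ('d'): MISMATCH
  Compare pos 1 ('k') with pos 4 ('j'): MISMATCH
  Compare pos 2 ('i') with pos 3 ('p'): MISMATCH
Result: not a palindrome

0


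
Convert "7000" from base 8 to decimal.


Input: "7000" in base 8
Positional expansion:
  Digit '7' (value 7) x 8^3 = 3584
  Digit '0' (value 0) x 8^2 = 0
  Digit '0' (value 0) x 8^1 = 0
  Digit '0' (value 0) x 8^0 = 0
Sum = 3584

3584


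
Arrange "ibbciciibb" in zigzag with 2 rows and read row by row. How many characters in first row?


Zigzag "ibbciciibb" into 2 rows:
Placing characters:
  'i' => row 0
  'b' => row 1
  'b' => row 0
  'c' => row 1
  'i' => row 0
  'c' => row 1
  'i' => row 0
  'i' => row 1
  'b' => row 0
  'b' => row 1
Rows:
  Row 0: "ibiib"
  Row 1: "bccib"
First row length: 5

5


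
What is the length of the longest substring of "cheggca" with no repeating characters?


Input: "cheggca"
Sliding window (track last position of each char):
  Position 0 ('c'): window [0,0] length 1 -- new best
  Position 1 ('h'): window [0,1] length 2 -- new best
  Position 2 ('e'): window [0,2] length 3 -- new best
  Position 3 ('g'): window [0,3] length 4 -- new best
  Position 4 ('g'): repeat (last at 3), move window start to 4
  Position 4 ('g'): window [4,4] length 1
  Position 5 ('c'): window [4,5] length 2
  Position 6 ('a'): window [4,6] length 3
Longest substring with no repeats: "cheg" with length 4

4


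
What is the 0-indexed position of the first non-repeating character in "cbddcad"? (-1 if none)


Input: cbddcad
Character frequencies:
  'a': 1
  'b': 1
  'c': 2
  'd': 3
Scanning left to right for freq == 1:
  Position 0 ('c'): freq=2, skip
  Position 1 ('b'): unique! => answer = 1

1


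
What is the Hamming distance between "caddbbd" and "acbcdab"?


Comparing "caddbbd" and "acbcdab" position by position:
  Position 0: 'c' vs 'a' => differ
  Position 1: 'a' vs 'c' => differ
  Position 2: 'd' vs 'b' => differ
  Position 3: 'd' vs 'c' => differ
  Position 4: 'b' vs 'd' => differ
  Position 5: 'b' vs 'a' => differ
  Position 6: 'd' vs 'b' => differ
Total differences (Hamming distance): 7

7


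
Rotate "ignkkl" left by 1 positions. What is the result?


Input: "ignkkl", rotate left by 1
First 1 characters: "i"
Remaining characters: "gnkkl"
Concatenate remaining + first: "gnkkl" + "i" = "gnkkli"

gnkkli


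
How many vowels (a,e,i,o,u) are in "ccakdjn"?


Input: ccakdjn
Checking each character:
  'c' at position 0: consonant
  'c' at position 1: consonant
  'a' at position 2: vowel (running total: 1)
  'k' at position 3: consonant
  'd' at position 4: consonant
  'j' at position 5: consonant
  'n' at position 6: consonant
Total vowels: 1

1


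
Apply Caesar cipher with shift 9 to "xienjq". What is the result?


Caesar cipher: shift "xienjq" by 9
  'x' (pos 23) + 9 = pos 6 = 'g'
  'i' (pos 8) + 9 = pos 17 = 'r'
  'e' (pos 4) + 9 = pos 13 = 'n'
  'n' (pos 13) + 9 = pos 22 = 'w'
  'j' (pos 9) + 9 = pos 18 = 's'
  'q' (pos 16) + 9 = pos 25 = 'z'
Result: grnwsz

grnwsz


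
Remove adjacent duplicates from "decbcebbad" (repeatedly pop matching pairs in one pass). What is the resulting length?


Input: decbcebbad
Stack-based adjacent duplicate removal:
  Read 'd': push. Stack: d
  Read 'e': push. Stack: de
  Read 'c': push. Stack: dec
  Read 'b': push. Stack: decb
  Read 'c': push. Stack: decbc
  Read 'e': push. Stack: decbce
  Read 'b': push. Stack: decbceb
  Read 'b': matches stack top 'b' => pop. Stack: decbce
  Read 'a': push. Stack: decbcea
  Read 'd': push. Stack: decbcead
Final stack: "decbcead" (length 8)

8


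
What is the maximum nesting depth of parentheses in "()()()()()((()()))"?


Input: "()()()()()((()()))"
Tracking depth:
  Position 0 '(': depth becomes 1
  Position 1 ')': depth becomes 0
  Position 2 '(': depth becomes 1
  Position 3 ')': depth becomes 0
  Position 4 '(': depth becomes 1
  Position 5 ')': depth becomes 0
  Position 6 '(': depth becomes 1
  Position 7 ')': depth becomes 0
  Position 8 '(': depth becomes 1
  Position 9 ')': depth becomes 0
  Position 10 '(': depth becomes 1
  Position 11 '(': depth becomes 2
  Position 12 '(': depth becomes 3
  Position 13 ')': depth becomes 2
  Position 14 '(': depth becomes 3
  Position 15 ')': depth becomes 2
  Position 16 ')': depth becomes 1
  Position 17 ')': depth becomes 0
Maximum depth reached: 3

3


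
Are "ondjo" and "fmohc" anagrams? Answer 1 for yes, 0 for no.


Strings: "ondjo", "fmohc"
Sorted first:  djnoo
Sorted second: cfhmo
Differ at position 0: 'd' vs 'c' => not anagrams

0


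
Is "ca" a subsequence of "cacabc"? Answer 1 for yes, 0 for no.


Check if "ca" is a subsequence of "cacabc"
Greedy scan:
  Position 0 ('c'): matches sub[0] = 'c'
  Position 1 ('a'): matches sub[1] = 'a'
  Position 2 ('c'): no match needed
  Position 3 ('a'): no match needed
  Position 4 ('b'): no match needed
  Position 5 ('c'): no match needed
All 2 characters matched => is a subsequence

1


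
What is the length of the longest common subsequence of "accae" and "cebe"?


LCS of "accae" and "cebe"
DP table:
           c    e    b    e
      0    0    0    0    0
  a   0    0    0    0    0
  c   0    1    1    1    1
  c   0    1    1    1    1
  a   0    1    1    1    1
  e   0    1    2    2    2
LCS length = dp[5][4] = 2

2


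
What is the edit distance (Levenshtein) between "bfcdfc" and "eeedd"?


Computing edit distance: "bfcdfc" -> "eeedd"
DP table:
           e    e    e    d    d
      0    1    2    3    4    5
  b   1    1    2    3    4    5
  f   2    2    2    3    4    5
  c   3    3    3    3    4    5
  d   4    4    4    4    3    4
  f   5    5    5    5    4    4
  c   6    6    6    6    5    5
Edit distance = dp[6][5] = 5

5


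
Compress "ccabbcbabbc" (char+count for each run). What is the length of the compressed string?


Input: ccabbcbabbc
Runs:
  'c' x 2 => "c2"
  'a' x 1 => "a1"
  'b' x 2 => "b2"
  'c' x 1 => "c1"
  'b' x 1 => "b1"
  'a' x 1 => "a1"
  'b' x 2 => "b2"
  'c' x 1 => "c1"
Compressed: "c2a1b2c1b1a1b2c1"
Compressed length: 16

16


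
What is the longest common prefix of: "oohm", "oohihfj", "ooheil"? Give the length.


Words: oohm, oohihfj, ooheil
  Position 0: all 'o' => match
  Position 1: all 'o' => match
  Position 2: all 'h' => match
  Position 3: ('m', 'i', 'e') => mismatch, stop
LCP = "ooh" (length 3)

3


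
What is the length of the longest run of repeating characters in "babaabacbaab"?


Input: "babaabacbaab"
Scanning for longest run:
  Position 1 ('a'): new char, reset run to 1
  Position 2 ('b'): new char, reset run to 1
  Position 3 ('a'): new char, reset run to 1
  Position 4 ('a'): continues run of 'a', length=2
  Position 5 ('b'): new char, reset run to 1
  Position 6 ('a'): new char, reset run to 1
  Position 7 ('c'): new char, reset run to 1
  Position 8 ('b'): new char, reset run to 1
  Position 9 ('a'): new char, reset run to 1
  Position 10 ('a'): continues run of 'a', length=2
  Position 11 ('b'): new char, reset run to 1
Longest run: 'a' with length 2

2


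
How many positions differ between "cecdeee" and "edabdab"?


Comparing "cecdeee" and "edabdab" position by position:
  Position 0: 'c' vs 'e' => DIFFER
  Position 1: 'e' vs 'd' => DIFFER
  Position 2: 'c' vs 'a' => DIFFER
  Position 3: 'd' vs 'b' => DIFFER
  Position 4: 'e' vs 'd' => DIFFER
  Position 5: 'e' vs 'a' => DIFFER
  Position 6: 'e' vs 'b' => DIFFER
Positions that differ: 7

7


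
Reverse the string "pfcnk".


Input: pfcnk
Reading characters right to left:
  Position 4: 'k'
  Position 3: 'n'
  Position 2: 'c'
  Position 1: 'f'
  Position 0: 'p'
Reversed: kncfp

kncfp


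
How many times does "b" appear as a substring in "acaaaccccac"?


Searching for "b" in "acaaaccccac"
Scanning each position:
  Position 0: "a" => no
  Position 1: "c" => no
  Position 2: "a" => no
  Position 3: "a" => no
  Position 4: "a" => no
  Position 5: "c" => no
  Position 6: "c" => no
  Position 7: "c" => no
  Position 8: "c" => no
  Position 9: "a" => no
  Position 10: "c" => no
Total occurrences: 0

0


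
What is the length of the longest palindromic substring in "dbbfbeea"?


Input: "dbbfbeea"
Checking substrings for palindromes:
  [2:5] "bfb" (len 3) => palindrome
  [1:3] "bb" (len 2) => palindrome
  [5:7] "ee" (len 2) => palindrome
Longest palindromic substring: "bfb" with length 3

3


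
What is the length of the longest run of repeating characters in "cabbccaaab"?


Input: "cabbccaaab"
Scanning for longest run:
  Position 1 ('a'): new char, reset run to 1
  Position 2 ('b'): new char, reset run to 1
  Position 3 ('b'): continues run of 'b', length=2
  Position 4 ('c'): new char, reset run to 1
  Position 5 ('c'): continues run of 'c', length=2
  Position 6 ('a'): new char, reset run to 1
  Position 7 ('a'): continues run of 'a', length=2
  Position 8 ('a'): continues run of 'a', length=3
  Position 9 ('b'): new char, reset run to 1
Longest run: 'a' with length 3

3


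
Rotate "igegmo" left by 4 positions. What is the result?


Input: "igegmo", rotate left by 4
First 4 characters: "igeg"
Remaining characters: "mo"
Concatenate remaining + first: "mo" + "igeg" = "moigeg"

moigeg


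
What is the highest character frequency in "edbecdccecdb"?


Input: edbecdccecdb
Character counts:
  'b': 2
  'c': 4
  'd': 3
  'e': 3
Maximum frequency: 4

4


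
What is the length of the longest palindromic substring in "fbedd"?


Input: "fbedd"
Checking substrings for palindromes:
  [3:5] "dd" (len 2) => palindrome
Longest palindromic substring: "dd" with length 2

2


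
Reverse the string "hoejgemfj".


Input: hoejgemfj
Reading characters right to left:
  Position 8: 'j'
  Position 7: 'f'
  Position 6: 'm'
  Position 5: 'e'
  Position 4: 'g'
  Position 3: 'j'
  Position 2: 'e'
  Position 1: 'o'
  Position 0: 'h'
Reversed: jfmegjeoh

jfmegjeoh


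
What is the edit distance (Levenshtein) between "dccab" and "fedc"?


Computing edit distance: "dccab" -> "fedc"
DP table:
           f    e    d    c
      0    1    2    3    4
  d   1    1    2    2    3
  c   2    2    2    3    2
  c   3    3    3    3    3
  a   4    4    4    4    4
  b   5    5    5    5    5
Edit distance = dp[5][4] = 5

5


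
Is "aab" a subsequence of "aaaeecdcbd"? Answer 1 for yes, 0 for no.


Check if "aab" is a subsequence of "aaaeecdcbd"
Greedy scan:
  Position 0 ('a'): matches sub[0] = 'a'
  Position 1 ('a'): matches sub[1] = 'a'
  Position 2 ('a'): no match needed
  Position 3 ('e'): no match needed
  Position 4 ('e'): no match needed
  Position 5 ('c'): no match needed
  Position 6 ('d'): no match needed
  Position 7 ('c'): no match needed
  Position 8 ('b'): matches sub[2] = 'b'
  Position 9 ('d'): no match needed
All 3 characters matched => is a subsequence

1


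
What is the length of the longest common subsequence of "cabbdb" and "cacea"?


LCS of "cabbdb" and "cacea"
DP table:
           c    a    c    e    a
      0    0    0    0    0    0
  c   0    1    1    1    1    1
  a   0    1    2    2    2    2
  b   0    1    2    2    2    2
  b   0    1    2    2    2    2
  d   0    1    2    2    2    2
  b   0    1    2    2    2    2
LCS length = dp[6][5] = 2

2


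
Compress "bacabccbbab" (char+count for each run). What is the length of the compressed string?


Input: bacabccbbab
Runs:
  'b' x 1 => "b1"
  'a' x 1 => "a1"
  'c' x 1 => "c1"
  'a' x 1 => "a1"
  'b' x 1 => "b1"
  'c' x 2 => "c2"
  'b' x 2 => "b2"
  'a' x 1 => "a1"
  'b' x 1 => "b1"
Compressed: "b1a1c1a1b1c2b2a1b1"
Compressed length: 18

18


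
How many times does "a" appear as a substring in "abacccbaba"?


Searching for "a" in "abacccbaba"
Scanning each position:
  Position 0: "a" => MATCH
  Position 1: "b" => no
  Position 2: "a" => MATCH
  Position 3: "c" => no
  Position 4: "c" => no
  Position 5: "c" => no
  Position 6: "b" => no
  Position 7: "a" => MATCH
  Position 8: "b" => no
  Position 9: "a" => MATCH
Total occurrences: 4

4


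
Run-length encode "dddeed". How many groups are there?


Input: dddeed
Scanning for consecutive runs:
  Group 1: 'd' x 3 (positions 0-2)
  Group 2: 'e' x 2 (positions 3-4)
  Group 3: 'd' x 1 (positions 5-5)
Total groups: 3

3


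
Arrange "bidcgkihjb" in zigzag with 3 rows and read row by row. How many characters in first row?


Zigzag "bidcgkihjb" into 3 rows:
Placing characters:
  'b' => row 0
  'i' => row 1
  'd' => row 2
  'c' => row 1
  'g' => row 0
  'k' => row 1
  'i' => row 2
  'h' => row 1
  'j' => row 0
  'b' => row 1
Rows:
  Row 0: "bgj"
  Row 1: "ickhb"
  Row 2: "di"
First row length: 3

3


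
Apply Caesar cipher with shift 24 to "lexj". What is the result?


Caesar cipher: shift "lexj" by 24
  'l' (pos 11) + 24 = pos 9 = 'j'
  'e' (pos 4) + 24 = pos 2 = 'c'
  'x' (pos 23) + 24 = pos 21 = 'v'
  'j' (pos 9) + 24 = pos 7 = 'h'
Result: jcvh

jcvh


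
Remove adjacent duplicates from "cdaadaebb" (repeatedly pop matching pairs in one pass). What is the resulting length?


Input: cdaadaebb
Stack-based adjacent duplicate removal:
  Read 'c': push. Stack: c
  Read 'd': push. Stack: cd
  Read 'a': push. Stack: cda
  Read 'a': matches stack top 'a' => pop. Stack: cd
  Read 'd': matches stack top 'd' => pop. Stack: c
  Read 'a': push. Stack: ca
  Read 'e': push. Stack: cae
  Read 'b': push. Stack: caeb
  Read 'b': matches stack top 'b' => pop. Stack: cae
Final stack: "cae" (length 3)

3
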